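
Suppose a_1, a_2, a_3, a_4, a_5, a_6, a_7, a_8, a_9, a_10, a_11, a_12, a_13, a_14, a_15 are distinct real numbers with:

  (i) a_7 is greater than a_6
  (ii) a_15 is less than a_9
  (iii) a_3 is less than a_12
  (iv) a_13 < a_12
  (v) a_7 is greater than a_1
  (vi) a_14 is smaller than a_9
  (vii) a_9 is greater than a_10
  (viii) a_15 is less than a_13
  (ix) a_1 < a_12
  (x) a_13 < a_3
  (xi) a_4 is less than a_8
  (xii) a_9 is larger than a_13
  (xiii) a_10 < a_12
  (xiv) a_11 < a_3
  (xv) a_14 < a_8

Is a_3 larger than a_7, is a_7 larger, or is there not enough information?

undetermined

Following every chain through a_3: above a_3 we get a_12; below a_3 we get a_15, a_11, a_13.
a_7 is not reached, and no chain runs the other way from a_7 to a_3.
So the given relations leave the order of a_3 and a_7 undetermined.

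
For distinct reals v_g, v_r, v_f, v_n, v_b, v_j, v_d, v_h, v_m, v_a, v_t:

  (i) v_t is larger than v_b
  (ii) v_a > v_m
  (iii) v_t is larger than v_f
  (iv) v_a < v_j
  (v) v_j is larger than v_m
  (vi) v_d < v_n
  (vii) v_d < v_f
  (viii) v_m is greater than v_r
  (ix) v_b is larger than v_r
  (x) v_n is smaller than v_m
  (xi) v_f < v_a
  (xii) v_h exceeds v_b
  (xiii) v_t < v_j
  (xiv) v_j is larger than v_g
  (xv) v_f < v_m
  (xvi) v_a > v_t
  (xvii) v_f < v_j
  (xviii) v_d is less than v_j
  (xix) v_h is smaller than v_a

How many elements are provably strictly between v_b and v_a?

Chaining upward from v_b reaches: v_t, v_h, v_j.
Chaining downward from v_a reaches: v_d, v_n, v_f, v_r, v_m, v_t, v_h.
Strictly between v_b and v_a are those in both lists: v_t, v_h — 2 elements.

2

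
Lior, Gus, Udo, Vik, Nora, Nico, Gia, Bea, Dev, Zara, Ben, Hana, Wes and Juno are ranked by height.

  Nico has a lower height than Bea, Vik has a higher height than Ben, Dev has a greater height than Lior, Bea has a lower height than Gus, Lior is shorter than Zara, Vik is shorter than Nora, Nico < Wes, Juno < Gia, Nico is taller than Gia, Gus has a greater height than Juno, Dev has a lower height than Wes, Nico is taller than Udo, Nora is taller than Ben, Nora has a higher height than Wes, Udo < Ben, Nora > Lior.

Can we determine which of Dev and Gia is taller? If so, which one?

undetermined

Following every chain through Gia: above Gia we get Nico, Bea, Gus, Wes, Nora; below Gia we get Juno.
Dev is not reached, and no chain runs the other way from Dev to Gia.
So the given relations leave the order of Gia and Dev undetermined.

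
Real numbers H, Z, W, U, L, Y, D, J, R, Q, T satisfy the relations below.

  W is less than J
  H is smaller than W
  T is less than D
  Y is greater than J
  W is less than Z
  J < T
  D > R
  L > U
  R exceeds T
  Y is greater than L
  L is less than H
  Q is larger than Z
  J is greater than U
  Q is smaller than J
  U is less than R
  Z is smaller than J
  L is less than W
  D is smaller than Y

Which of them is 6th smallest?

Chaining the given pairs: U < L < H < W < Z < Q < J < T < R < D < Y.
Counting 6 from the smallest end gives Q.

Q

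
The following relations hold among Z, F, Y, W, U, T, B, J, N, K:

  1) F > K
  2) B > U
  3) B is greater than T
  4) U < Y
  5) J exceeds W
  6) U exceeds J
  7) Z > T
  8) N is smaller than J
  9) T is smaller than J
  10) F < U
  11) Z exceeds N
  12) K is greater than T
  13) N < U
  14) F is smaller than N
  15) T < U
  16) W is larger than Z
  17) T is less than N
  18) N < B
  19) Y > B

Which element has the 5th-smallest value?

Chaining the given pairs: T < K < F < N < Z < W < J < U < B < Y.
Counting 5 from the smallest end gives Z.

Z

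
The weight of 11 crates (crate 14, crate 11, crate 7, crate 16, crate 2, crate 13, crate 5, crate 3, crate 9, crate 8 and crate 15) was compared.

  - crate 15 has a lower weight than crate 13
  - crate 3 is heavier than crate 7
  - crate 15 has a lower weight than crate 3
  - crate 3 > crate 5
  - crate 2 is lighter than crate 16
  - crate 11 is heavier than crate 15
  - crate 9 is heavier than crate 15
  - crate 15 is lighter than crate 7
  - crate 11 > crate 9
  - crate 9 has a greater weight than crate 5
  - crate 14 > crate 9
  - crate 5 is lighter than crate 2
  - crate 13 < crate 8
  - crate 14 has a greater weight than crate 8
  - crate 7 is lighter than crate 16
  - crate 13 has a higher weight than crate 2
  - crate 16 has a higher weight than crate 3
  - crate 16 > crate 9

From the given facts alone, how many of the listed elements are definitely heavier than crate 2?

From crate 2 the given relations immediately reach crate 13, crate 16.
From those, crate 8 — 3 in total.
From those, crate 14 — 4 in total.
No other element is forced above crate 2 by the given relations, so the count is 4.

4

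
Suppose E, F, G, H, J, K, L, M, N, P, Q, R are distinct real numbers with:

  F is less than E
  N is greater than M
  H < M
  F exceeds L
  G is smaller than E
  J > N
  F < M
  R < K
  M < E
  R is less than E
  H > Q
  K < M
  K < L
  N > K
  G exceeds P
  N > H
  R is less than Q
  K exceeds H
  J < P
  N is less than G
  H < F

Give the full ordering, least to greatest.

Nothing is placed below R, so it is least; from there R < Q; Q < H; H < K; K < L; L < F; F < M; M < N; N < J; J < P; P < G; G < E, each given directly.

R < Q < H < K < L < F < M < N < J < P < G < E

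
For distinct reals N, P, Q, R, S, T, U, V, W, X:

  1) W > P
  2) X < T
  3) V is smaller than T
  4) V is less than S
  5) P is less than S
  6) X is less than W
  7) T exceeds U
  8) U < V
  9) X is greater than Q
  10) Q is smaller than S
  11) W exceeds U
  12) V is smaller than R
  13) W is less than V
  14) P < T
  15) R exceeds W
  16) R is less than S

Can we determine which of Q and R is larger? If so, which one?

Link the given pairs in sequence: Q < X; X < W; W < V; V < R.
Together: Q < X < W < V < R.
So R is larger.

R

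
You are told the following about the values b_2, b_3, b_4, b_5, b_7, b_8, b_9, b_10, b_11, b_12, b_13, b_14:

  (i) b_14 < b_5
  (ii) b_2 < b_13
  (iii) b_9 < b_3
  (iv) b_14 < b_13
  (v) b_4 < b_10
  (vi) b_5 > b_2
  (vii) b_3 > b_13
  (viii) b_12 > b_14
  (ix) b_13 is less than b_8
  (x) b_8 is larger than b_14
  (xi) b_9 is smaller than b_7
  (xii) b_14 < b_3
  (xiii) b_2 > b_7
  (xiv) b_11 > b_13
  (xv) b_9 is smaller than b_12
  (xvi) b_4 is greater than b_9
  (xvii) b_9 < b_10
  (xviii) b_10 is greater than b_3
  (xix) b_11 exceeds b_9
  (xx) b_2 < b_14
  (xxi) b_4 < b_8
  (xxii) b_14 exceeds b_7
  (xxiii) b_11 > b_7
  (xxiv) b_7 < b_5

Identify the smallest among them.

b_9

Chaining upward from b_9: directly above it, b_7, b_4, b_12, b_11, b_3, b_10; then b_2, b_14, b_8, b_5; then b_13.
That covers every other element, and nothing is given below b_9, so b_9 is the smallest.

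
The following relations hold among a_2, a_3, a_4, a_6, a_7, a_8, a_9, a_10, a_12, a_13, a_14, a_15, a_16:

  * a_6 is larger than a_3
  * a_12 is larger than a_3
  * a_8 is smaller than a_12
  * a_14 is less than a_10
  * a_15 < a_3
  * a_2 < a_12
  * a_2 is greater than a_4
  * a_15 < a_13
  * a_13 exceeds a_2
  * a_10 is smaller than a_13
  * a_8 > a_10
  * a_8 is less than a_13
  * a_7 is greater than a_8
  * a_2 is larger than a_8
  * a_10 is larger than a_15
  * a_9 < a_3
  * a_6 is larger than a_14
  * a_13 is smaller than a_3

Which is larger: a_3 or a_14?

The relevant relations are a_14 < a_10; a_10 < a_8; a_8 < a_2; a_2 < a_13; a_13 < a_3.
Together: a_14 < a_10 < a_8 < a_2 < a_13 < a_3.
So a_14 < a_3; a_3 is the larger of the two.

a_3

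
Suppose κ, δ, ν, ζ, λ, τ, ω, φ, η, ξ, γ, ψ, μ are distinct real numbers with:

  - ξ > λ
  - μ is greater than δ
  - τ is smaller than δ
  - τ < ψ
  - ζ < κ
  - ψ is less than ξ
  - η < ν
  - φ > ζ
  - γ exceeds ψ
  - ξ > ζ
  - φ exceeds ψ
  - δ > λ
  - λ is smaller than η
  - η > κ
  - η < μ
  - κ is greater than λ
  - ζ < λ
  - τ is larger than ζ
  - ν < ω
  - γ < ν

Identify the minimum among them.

Chaining upward from ζ: directly above it, λ, τ, κ, ξ, φ; then ψ, η, δ; then γ, ν, μ; then ω.
That covers every other element, and nothing is given below ζ, so ζ is the minimum.

ζ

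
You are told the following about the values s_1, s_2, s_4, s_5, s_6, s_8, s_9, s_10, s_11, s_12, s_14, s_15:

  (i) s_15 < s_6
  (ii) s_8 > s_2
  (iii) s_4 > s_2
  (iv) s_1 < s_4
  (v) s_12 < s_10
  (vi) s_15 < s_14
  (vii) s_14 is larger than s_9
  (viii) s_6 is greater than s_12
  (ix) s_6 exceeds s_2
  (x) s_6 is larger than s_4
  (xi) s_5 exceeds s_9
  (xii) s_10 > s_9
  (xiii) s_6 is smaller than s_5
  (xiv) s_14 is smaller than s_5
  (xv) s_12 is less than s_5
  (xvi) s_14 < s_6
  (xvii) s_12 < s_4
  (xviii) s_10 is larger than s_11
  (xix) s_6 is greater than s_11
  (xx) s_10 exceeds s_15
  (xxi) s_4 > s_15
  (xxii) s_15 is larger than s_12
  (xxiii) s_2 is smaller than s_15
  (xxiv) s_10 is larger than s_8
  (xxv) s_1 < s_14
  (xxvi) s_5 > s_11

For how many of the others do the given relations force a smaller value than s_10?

Directly below s_10: s_9, s_12, s_15, s_8, s_11.
One step further: s_2 (6 so far).
No other element is forced below s_10 by the given relations, so the count is 6.

6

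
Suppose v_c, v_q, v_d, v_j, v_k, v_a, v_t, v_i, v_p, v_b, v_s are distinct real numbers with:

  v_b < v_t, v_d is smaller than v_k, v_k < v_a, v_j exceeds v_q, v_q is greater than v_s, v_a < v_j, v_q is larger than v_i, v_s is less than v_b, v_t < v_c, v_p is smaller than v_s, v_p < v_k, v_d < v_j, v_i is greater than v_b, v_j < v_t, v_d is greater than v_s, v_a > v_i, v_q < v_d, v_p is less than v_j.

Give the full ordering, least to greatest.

Nothing is placed below v_p, so it is least; from there v_p < v_s; v_s < v_b; v_b < v_i; v_i < v_q; v_q < v_d; v_d < v_k; v_k < v_a; v_a < v_j; v_j < v_t; v_t < v_c, each given directly.

v_p < v_s < v_b < v_i < v_q < v_d < v_k < v_a < v_j < v_t < v_c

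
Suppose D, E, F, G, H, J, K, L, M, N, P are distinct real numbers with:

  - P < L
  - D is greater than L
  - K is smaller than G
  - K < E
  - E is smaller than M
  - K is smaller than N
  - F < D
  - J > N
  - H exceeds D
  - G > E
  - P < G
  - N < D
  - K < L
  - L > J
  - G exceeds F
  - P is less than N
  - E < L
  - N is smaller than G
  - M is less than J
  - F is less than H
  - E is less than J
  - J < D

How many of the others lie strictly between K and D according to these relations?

The relations place K below D. An element lies strictly between them when it is forced above K and also forced below D.
Above K: {E, N, M, J, L, G, H}. Below D: {P, E, N, F, M, J, L}.
Intersection: {E, N, M, J, L} — 5.

5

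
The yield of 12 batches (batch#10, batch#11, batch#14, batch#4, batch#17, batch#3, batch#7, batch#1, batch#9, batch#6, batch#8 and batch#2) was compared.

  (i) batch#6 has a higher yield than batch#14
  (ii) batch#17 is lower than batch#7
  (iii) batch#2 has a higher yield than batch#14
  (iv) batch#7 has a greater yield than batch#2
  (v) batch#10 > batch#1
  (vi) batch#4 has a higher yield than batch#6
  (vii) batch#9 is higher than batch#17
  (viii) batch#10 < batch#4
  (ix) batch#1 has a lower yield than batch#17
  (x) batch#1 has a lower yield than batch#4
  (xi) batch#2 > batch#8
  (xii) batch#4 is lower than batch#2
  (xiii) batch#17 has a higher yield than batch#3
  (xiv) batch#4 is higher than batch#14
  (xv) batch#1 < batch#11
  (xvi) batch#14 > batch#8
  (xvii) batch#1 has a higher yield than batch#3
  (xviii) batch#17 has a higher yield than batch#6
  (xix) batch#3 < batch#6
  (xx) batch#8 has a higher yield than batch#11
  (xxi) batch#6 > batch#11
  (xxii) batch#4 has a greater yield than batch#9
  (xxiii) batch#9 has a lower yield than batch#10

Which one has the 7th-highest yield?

batch#6

Chaining the given pairs: batch#3 < batch#1 < batch#11 < batch#8 < batch#14 < batch#6 < batch#17 < batch#9 < batch#10 < batch#4 < batch#2 < batch#7.
Counting 7 from the largest end gives batch#6.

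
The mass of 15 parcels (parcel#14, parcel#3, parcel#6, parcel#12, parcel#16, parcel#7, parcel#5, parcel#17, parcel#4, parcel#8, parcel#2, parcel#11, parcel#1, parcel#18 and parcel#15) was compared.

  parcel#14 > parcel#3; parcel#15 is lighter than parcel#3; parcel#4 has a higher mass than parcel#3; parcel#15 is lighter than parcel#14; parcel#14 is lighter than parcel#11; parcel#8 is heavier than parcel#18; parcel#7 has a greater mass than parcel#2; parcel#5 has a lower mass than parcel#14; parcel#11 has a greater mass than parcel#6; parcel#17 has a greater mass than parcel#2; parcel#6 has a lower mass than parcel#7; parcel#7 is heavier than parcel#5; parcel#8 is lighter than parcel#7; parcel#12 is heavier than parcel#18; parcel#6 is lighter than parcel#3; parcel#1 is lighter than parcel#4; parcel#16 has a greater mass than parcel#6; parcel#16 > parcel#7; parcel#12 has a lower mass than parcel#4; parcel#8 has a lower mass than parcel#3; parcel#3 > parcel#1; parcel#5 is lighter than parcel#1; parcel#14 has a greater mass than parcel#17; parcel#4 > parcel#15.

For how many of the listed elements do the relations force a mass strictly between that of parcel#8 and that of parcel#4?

1

The relations place parcel#8 below parcel#4. An element lies strictly between them when it is forced above parcel#8 and also forced below parcel#4.
Above parcel#8: {parcel#7, parcel#16, parcel#3, parcel#14, parcel#11}. Below parcel#4: {parcel#18, parcel#5, parcel#6, parcel#12, parcel#15, parcel#1, parcel#3}.
Intersection: {parcel#3} — 1.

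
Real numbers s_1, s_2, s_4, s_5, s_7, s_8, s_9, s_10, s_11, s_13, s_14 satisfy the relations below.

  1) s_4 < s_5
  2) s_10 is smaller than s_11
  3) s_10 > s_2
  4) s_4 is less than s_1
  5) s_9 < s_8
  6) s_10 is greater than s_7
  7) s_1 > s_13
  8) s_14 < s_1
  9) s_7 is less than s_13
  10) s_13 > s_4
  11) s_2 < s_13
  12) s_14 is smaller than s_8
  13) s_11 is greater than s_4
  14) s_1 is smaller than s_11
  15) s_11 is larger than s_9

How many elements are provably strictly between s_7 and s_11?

3

The relations place s_7 below s_11. An element lies strictly between them when it is forced above s_7 and also forced below s_11.
Above s_7: {s_13, s_1, s_10}. Below s_11: {s_4, s_2, s_14, s_13, s_9, s_1, s_10}.
Intersection: {s_13, s_1, s_10} — 3.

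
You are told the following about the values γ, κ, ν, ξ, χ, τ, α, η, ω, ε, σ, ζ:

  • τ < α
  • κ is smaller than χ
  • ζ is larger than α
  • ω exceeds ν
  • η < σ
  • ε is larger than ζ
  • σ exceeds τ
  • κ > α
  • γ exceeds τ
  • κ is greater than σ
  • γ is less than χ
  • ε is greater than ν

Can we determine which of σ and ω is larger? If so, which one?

Following every chain through σ: above σ we get κ, χ; below σ we get τ, η.
ω is not reached, and no chain runs the other way from ω to σ.
So the given relations leave the order of σ and ω undetermined.

undetermined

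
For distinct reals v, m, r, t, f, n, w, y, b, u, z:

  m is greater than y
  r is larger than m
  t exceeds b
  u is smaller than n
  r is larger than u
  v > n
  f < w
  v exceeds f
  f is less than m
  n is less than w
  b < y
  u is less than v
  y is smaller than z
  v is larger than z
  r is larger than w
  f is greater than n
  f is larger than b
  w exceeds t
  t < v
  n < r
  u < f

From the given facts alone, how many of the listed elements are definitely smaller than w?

From w the given relations immediately reach n, t, f.
From those, b, u — 5 in total.
No other element is forced below w by the given relations, so the count is 5.

5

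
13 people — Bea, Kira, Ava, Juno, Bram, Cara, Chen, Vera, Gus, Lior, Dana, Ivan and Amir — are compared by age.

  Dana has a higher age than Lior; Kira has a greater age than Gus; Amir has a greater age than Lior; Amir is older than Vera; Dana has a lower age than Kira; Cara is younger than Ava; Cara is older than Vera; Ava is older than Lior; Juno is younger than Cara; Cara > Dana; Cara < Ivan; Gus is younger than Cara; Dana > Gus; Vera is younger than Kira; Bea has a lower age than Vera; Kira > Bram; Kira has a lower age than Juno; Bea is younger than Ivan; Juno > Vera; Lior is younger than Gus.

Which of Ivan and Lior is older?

Link the given pairs in sequence: Lior < Gus; Gus < Dana; Dana < Kira; Kira < Juno; Juno < Cara; Cara < Ivan.
Chaining these gives Lior < Gus < Dana < Kira < Juno < Cara < Ivan.
So Lior < Ivan; Ivan is the older of the two.

Ivan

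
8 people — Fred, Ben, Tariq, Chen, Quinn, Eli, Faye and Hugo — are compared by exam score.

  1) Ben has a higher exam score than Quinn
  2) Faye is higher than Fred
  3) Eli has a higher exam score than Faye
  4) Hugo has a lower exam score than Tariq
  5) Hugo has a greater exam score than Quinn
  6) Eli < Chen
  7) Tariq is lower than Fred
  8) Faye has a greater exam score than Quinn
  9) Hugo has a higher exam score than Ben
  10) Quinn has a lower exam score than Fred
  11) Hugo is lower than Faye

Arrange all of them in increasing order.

Nothing is placed below Quinn, so it is least; from there Quinn < Ben; Ben < Hugo; Hugo < Tariq; Tariq < Fred; Fred < Faye; Faye < Eli; Eli < Chen, each given directly.

Quinn < Ben < Hugo < Tariq < Fred < Faye < Eli < Chen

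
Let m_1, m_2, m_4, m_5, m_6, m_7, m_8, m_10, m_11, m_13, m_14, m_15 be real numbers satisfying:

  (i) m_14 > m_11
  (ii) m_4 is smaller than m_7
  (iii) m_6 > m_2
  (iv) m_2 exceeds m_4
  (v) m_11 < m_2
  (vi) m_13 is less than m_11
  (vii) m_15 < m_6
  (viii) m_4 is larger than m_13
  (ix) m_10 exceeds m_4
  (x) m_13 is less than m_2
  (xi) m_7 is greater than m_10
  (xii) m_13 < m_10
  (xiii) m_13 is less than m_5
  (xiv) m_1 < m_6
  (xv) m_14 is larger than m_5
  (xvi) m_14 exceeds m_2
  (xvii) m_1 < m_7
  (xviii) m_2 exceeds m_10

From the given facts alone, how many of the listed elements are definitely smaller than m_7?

4

Directly below m_7: m_4, m_10, m_1.
One step further: m_13 (4 so far).
No other element is forced below m_7 by the given relations, so the count is 4.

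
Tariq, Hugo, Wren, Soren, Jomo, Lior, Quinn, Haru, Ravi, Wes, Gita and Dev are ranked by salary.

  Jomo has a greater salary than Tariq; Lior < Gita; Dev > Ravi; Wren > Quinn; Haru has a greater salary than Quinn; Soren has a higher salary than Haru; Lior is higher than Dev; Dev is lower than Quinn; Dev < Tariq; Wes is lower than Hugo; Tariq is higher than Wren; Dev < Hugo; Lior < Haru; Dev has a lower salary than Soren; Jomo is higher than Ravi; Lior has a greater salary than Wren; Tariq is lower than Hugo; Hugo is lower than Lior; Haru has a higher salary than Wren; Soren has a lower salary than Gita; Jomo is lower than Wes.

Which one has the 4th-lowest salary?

The consecutive relations fix a unique order: Ravi < Dev < Quinn < Wren < Tariq < Jomo < Wes < Hugo < Lior < Haru < Soren < Gita.
Counting 4 from the smallest end gives Wren.

Wren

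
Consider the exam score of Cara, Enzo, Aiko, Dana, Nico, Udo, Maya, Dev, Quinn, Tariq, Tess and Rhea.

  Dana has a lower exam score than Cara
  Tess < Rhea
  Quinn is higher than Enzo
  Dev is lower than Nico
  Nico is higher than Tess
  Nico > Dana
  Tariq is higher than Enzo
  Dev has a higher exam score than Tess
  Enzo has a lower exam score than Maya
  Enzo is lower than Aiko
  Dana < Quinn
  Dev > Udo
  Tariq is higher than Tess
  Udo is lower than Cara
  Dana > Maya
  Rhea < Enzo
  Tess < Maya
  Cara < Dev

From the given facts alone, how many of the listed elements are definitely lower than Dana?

The elements the relations force below Dana are Tess, Rhea, Enzo, Maya — no chain reaches any other.
That is 4.

4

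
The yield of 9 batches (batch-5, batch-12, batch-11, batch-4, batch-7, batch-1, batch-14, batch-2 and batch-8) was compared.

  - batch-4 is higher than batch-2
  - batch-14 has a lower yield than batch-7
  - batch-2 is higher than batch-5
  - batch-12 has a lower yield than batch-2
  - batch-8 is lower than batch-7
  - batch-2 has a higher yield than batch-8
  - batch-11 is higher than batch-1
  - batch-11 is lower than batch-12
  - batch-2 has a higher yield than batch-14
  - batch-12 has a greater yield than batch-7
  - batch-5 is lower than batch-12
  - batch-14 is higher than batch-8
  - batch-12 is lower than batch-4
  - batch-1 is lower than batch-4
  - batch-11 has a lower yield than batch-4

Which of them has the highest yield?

batch-4

batch-8 is not greatest since batch-8 < batch-14; batch-14 is not greatest since batch-14 < batch-2; batch-1 is not greatest since batch-1 < batch-11; batch-7 is not greatest since batch-7 < batch-12; batch-11 is not greatest since batch-11 < batch-12; batch-5 is not greatest since batch-5 < batch-2; batch-12 is not greatest since batch-12 < batch-4; batch-2 is not greatest since batch-2 < batch-4.
Only batch-4 has nothing above it, so batch-4 is the highest yield.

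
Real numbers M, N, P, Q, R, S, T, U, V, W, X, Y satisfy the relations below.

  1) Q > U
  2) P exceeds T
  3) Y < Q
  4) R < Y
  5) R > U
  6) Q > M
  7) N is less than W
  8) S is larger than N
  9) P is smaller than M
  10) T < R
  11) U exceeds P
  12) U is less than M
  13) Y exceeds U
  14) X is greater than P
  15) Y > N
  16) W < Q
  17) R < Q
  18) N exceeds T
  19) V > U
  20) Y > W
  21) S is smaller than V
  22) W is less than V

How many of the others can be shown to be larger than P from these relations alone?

From P the given relations immediately reach U, X, M.
From those, R, Y, Q, V — 7 in total.
No other element is forced above P by the given relations, so the count is 7.

7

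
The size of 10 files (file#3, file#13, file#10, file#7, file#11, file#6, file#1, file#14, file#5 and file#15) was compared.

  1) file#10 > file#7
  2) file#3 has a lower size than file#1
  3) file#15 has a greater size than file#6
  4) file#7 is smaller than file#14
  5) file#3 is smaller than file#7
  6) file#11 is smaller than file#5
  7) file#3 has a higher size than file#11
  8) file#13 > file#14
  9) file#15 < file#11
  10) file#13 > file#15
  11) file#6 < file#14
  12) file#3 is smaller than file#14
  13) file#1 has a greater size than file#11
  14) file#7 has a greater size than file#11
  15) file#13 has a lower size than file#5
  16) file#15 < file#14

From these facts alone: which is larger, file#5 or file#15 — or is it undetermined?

file#5

file#15 < file#11 < file#3 < file#7 < file#14 < file#13 < file#5, by transitivity through file#11, file#3, file#7, file#14, file#13.
So file#5 is larger.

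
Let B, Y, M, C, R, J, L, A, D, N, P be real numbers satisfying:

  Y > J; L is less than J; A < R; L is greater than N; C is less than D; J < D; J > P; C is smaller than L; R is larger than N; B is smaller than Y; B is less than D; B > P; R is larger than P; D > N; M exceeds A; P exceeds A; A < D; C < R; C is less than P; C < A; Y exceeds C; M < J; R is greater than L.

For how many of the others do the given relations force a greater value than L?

Directly above L: J, R.
One step further: D, Y (4 so far).
No other element is forced above L by the given relations, so the count is 4.

4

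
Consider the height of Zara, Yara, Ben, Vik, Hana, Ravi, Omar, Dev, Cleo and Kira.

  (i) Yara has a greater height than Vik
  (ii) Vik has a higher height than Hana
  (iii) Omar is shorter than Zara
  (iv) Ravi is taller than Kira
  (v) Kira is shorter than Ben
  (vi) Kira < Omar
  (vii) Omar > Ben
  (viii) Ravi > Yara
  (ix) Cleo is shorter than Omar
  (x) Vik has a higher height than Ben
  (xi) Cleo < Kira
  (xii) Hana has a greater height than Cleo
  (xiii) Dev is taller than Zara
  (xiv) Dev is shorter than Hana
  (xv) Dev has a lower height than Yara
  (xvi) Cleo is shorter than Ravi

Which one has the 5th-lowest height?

Zara

Piecing the relations together gives one ordering: Cleo < Kira < Ben < Omar < Zara < Dev < Hana < Vik < Yara < Ravi.
Counting 5 from the smallest end gives Zara.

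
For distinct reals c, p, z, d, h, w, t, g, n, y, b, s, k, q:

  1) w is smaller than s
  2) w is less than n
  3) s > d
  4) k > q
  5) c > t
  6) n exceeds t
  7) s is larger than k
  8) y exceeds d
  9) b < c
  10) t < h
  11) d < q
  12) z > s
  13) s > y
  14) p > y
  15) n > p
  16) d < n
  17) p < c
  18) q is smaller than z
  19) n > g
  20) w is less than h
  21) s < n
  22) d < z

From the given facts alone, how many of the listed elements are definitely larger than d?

8

From d the given relations immediately reach y, q, s, z, n.
From those, p, k — 7 in total.
From those, c — 8 in total.
Nothing else is reachable above d; 8 in all.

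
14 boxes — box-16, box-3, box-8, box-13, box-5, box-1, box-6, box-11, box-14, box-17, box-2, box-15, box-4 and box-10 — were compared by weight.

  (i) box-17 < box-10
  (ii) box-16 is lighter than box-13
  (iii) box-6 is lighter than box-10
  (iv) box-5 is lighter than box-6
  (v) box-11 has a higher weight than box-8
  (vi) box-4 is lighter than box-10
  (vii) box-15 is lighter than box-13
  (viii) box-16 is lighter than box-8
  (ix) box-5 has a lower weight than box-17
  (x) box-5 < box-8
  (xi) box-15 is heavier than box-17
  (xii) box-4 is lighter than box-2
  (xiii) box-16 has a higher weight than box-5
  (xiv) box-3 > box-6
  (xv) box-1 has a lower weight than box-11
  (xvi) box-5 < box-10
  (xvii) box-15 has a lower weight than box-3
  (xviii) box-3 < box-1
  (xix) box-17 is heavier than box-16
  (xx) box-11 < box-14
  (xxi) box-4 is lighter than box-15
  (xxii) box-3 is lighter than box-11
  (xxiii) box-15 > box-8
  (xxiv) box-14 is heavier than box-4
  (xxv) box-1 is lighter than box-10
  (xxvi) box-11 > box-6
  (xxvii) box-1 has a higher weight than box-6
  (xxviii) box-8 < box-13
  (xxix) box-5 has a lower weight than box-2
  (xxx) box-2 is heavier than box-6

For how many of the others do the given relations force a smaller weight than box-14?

Directly below box-14: box-4, box-11.
One step further: box-6, box-8, box-3, box-1 (6 so far).
One step further: box-5, box-16, box-15 (9 so far).
One step further: box-17 (10 so far).
No other element is forced below box-14 by the given relations, so the count is 10.

10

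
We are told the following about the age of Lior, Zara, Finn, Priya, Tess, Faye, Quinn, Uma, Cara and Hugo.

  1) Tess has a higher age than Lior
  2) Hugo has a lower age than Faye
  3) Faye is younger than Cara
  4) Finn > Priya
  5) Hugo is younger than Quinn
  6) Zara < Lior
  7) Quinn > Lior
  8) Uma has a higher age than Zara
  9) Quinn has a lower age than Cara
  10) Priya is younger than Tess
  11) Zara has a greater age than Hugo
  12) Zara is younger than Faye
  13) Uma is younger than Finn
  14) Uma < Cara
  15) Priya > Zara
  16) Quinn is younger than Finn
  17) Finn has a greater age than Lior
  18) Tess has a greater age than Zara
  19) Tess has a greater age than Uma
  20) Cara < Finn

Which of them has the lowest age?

Zara is not least since Hugo < Zara; Uma is not least since Zara < Uma; Faye is not least since Zara < Faye; Priya is not least since Zara < Priya; Lior is not least since Zara < Lior; Quinn is not least since Lior < Quinn; Tess is not least since Lior < Tess; Cara is not least since Uma < Cara; Finn is not least since Priya < Finn.
Only Hugo has nothing below it, so Hugo is the lowest age.

Hugo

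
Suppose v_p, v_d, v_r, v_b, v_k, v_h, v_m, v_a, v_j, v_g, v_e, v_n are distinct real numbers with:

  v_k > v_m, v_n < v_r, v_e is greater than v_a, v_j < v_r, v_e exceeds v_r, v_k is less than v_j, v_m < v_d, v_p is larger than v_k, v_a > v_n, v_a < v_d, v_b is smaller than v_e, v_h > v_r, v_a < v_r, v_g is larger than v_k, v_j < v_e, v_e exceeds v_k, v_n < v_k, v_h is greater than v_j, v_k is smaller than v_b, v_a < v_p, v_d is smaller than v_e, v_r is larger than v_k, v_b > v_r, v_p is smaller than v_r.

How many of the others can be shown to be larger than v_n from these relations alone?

From v_n the given relations immediately reach v_k, v_a, v_r.
From those, v_p, v_j, v_d, v_g, v_b, v_e, v_h — 10 in total.
No other element is forced above v_n by the given relations, so the count is 10.

10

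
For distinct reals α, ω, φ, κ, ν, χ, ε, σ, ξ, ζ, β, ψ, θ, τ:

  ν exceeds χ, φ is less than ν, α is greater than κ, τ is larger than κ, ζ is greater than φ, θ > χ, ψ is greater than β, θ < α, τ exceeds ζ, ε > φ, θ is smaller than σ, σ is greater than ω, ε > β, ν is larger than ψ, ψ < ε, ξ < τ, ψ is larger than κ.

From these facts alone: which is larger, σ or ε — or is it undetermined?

Following every chain through σ: below σ we get χ, ω, θ.
ε is not reached, and no chain runs the other way from ε to σ.
So the given relations leave the order of σ and ε undetermined.

undetermined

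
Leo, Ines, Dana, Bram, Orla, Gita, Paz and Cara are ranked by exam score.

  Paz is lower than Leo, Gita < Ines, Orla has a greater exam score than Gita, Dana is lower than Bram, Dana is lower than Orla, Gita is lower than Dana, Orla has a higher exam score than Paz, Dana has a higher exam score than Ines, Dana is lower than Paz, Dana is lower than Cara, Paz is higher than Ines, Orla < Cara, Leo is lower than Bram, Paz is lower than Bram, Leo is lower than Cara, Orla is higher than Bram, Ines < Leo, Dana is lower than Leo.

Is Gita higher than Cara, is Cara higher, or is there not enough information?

Chaining the given relations: Gita < Ines < Dana < Paz < Leo < Bram < Orla < Cara.
So Cara is higher.

Cara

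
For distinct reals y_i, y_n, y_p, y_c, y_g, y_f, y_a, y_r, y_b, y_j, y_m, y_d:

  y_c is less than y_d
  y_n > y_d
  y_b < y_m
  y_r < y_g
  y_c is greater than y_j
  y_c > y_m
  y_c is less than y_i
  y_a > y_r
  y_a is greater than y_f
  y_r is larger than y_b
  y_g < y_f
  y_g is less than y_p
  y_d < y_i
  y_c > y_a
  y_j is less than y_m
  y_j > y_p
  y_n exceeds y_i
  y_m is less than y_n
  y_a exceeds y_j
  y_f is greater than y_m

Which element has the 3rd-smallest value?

y_g

Piecing the relations together gives one ordering: y_b < y_r < y_g < y_p < y_j < y_m < y_f < y_a < y_c < y_d < y_i < y_n.
Counting 3 from the smallest end gives y_g.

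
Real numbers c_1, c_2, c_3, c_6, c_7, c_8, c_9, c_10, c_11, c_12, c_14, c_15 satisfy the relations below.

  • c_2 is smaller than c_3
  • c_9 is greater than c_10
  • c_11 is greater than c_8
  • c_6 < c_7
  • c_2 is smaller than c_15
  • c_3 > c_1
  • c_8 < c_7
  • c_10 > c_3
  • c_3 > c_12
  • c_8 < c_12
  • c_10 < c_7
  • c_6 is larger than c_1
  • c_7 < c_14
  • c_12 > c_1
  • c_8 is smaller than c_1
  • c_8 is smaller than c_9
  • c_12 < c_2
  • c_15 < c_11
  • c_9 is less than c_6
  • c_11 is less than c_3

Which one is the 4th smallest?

The consecutive relations fix a unique order: c_8 < c_1 < c_12 < c_2 < c_15 < c_11 < c_3 < c_10 < c_9 < c_6 < c_7 < c_14.
The 4th smallest is c_2.

c_2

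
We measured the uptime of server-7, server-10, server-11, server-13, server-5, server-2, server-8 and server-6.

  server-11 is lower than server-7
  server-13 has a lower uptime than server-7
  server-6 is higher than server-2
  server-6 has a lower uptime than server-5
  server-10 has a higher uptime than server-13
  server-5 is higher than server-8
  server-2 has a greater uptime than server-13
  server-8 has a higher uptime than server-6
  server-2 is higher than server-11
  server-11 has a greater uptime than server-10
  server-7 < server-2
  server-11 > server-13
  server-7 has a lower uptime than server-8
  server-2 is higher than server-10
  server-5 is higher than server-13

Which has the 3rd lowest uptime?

server-11

Piecing the relations together gives one ordering: server-13 < server-10 < server-11 < server-7 < server-2 < server-6 < server-8 < server-5.
Counting 3 from the smallest end gives server-11.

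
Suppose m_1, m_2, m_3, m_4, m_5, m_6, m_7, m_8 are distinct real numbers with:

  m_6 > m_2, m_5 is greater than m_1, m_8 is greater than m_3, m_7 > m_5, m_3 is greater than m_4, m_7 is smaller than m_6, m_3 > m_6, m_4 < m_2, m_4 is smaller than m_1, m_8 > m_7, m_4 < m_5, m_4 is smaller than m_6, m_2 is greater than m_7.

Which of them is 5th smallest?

m_2

The consecutive relations fix a unique order: m_4 < m_1 < m_5 < m_7 < m_2 < m_6 < m_3 < m_8.
Counting 5 from the smallest end gives m_2.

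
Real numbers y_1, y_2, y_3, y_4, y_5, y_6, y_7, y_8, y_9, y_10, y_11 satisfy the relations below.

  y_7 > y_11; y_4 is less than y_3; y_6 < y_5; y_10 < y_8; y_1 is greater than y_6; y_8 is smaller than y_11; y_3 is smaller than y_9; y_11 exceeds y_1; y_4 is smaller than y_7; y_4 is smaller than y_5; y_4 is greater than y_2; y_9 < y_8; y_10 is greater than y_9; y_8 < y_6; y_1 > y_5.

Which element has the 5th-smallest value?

The consecutive relations fix a unique order: y_2 < y_4 < y_3 < y_9 < y_10 < y_8 < y_6 < y_5 < y_1 < y_11 < y_7.
The 5th smallest is y_10.

y_10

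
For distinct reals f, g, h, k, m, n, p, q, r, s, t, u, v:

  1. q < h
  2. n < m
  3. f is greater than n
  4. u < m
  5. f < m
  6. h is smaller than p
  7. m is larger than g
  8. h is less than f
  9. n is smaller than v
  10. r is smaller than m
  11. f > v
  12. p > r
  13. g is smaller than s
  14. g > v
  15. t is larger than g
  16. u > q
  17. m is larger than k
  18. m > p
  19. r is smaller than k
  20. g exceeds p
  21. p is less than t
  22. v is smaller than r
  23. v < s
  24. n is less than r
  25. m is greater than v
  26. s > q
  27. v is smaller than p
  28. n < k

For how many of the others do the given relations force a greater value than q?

8

The elements the relations force above q are h, p, g, u, f, s, t, m — no chain reaches any other.
That is 8.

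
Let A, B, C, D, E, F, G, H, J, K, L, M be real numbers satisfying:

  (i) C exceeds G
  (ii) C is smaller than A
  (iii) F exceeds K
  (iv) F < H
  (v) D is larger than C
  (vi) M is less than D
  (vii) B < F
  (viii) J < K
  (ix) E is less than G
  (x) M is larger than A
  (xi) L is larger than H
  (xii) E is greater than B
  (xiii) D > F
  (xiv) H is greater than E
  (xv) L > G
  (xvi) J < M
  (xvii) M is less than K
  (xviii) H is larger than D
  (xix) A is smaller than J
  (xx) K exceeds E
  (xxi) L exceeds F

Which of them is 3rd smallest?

Chaining the given pairs: B < E < G < C < A < J < M < K < F < D < H < L.
The 3rd smallest is G.

G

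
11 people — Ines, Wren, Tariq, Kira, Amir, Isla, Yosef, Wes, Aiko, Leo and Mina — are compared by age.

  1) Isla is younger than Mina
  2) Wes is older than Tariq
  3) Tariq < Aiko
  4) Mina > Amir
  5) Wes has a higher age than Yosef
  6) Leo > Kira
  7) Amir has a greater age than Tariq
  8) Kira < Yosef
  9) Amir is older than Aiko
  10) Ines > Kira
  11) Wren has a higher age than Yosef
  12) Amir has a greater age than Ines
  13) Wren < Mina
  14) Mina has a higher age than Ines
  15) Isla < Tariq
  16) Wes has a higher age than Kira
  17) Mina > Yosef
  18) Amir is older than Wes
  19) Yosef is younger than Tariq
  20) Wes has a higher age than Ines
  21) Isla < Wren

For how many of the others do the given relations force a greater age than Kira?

9

Directly above Kira: Yosef, Ines, Wes, Leo.
One step further: Wren, Tariq, Amir, Mina (8 so far).
One step further: Aiko (9 so far).
No other element is forced above Kira by the given relations, so the count is 9.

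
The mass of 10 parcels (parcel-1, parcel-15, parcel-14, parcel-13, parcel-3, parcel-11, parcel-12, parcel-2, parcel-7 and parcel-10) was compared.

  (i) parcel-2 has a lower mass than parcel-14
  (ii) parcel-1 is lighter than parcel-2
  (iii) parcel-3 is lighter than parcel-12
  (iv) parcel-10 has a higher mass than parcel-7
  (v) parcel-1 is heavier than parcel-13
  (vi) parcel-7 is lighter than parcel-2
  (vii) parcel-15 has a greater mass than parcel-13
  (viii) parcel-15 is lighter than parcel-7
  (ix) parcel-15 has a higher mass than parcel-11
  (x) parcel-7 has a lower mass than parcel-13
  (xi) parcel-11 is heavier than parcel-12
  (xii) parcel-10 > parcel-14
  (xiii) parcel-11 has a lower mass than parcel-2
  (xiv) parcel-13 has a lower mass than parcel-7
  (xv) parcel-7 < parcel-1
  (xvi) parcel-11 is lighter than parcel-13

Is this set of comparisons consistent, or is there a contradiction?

inconsistent

Chaining the given relations yields parcel-13 < parcel-15 < parcel-7, so parcel-13 < parcel-7. But one relation states parcel-7 < parcel-13. These cannot both hold.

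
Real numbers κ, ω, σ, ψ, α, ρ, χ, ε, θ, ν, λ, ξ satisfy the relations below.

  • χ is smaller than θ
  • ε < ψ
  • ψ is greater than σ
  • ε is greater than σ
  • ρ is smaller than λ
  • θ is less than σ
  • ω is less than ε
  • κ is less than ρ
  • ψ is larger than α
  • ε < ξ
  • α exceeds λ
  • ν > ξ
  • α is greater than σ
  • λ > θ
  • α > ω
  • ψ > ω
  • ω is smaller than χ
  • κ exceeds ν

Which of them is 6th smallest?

Piecing the relations together gives one ordering: ω < χ < θ < σ < ε < ξ < ν < κ < ρ < λ < α < ψ.
Counting 6 from the smallest end gives ξ.

ξ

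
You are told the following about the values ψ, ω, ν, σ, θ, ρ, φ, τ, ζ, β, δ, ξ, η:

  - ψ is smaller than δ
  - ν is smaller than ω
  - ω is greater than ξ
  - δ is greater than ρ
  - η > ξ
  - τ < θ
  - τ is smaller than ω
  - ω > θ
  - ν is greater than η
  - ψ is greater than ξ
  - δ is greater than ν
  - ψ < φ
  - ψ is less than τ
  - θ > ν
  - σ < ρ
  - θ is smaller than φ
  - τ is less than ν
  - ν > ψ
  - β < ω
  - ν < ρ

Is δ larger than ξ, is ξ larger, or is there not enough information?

ξ < ψ and ψ < τ give ξ < τ.
Then τ < ν extends the chain to ν.
Then ν < ρ extends the chain to ρ.
With ρ < δ: ξ < ψ < τ < ν < ρ < δ.
So δ is larger.

δ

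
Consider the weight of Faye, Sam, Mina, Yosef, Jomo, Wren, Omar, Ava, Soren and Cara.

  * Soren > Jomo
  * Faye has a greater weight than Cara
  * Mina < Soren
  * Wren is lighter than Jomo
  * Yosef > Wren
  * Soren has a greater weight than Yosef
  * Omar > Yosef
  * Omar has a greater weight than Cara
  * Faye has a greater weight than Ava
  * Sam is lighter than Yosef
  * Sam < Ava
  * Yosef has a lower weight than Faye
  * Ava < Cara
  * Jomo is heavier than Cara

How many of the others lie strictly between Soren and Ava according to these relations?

2

The relations place Ava below Soren. An element lies strictly between them when it is forced above Ava and also forced below Soren.
Above Ava: {Cara, Jomo, Faye, Omar}. Below Soren: {Mina, Sam, Wren, Yosef, Cara, Jomo}.
Intersection: {Cara, Jomo} — 2.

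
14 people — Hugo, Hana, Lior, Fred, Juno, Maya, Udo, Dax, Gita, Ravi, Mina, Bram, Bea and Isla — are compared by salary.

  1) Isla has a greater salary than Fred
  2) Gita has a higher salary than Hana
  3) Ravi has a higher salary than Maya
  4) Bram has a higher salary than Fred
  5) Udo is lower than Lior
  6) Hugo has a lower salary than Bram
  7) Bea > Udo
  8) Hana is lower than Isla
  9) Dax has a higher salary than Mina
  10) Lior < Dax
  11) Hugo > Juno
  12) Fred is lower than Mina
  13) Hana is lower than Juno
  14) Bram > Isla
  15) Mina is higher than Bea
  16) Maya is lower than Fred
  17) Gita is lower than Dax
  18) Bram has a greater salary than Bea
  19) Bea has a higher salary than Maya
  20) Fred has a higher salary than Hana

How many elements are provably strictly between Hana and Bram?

The relations place Hana below Bram. An element lies strictly between them when it is forced above Hana and also forced below Bram.
Above Hana: {Fred, Isla, Gita, Juno, Hugo, Mina, Dax}. Below Bram: {Udo, Maya, Fred, Isla, Bea, Juno, Hugo}.
Intersection: {Fred, Isla, Juno, Hugo} — 4.

4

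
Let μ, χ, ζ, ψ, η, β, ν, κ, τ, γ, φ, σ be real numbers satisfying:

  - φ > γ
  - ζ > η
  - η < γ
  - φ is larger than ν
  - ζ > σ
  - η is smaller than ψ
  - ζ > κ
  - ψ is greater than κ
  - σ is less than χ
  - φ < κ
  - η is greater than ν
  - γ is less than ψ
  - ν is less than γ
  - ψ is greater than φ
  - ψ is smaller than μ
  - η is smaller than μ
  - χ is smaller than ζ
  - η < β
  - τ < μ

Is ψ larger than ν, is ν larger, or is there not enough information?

ν < η and η < γ give ν < γ.
With γ < φ: ν < η < γ < φ.
With φ < ψ: ν < η < γ < φ < ψ.
So ψ is larger.

ψ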